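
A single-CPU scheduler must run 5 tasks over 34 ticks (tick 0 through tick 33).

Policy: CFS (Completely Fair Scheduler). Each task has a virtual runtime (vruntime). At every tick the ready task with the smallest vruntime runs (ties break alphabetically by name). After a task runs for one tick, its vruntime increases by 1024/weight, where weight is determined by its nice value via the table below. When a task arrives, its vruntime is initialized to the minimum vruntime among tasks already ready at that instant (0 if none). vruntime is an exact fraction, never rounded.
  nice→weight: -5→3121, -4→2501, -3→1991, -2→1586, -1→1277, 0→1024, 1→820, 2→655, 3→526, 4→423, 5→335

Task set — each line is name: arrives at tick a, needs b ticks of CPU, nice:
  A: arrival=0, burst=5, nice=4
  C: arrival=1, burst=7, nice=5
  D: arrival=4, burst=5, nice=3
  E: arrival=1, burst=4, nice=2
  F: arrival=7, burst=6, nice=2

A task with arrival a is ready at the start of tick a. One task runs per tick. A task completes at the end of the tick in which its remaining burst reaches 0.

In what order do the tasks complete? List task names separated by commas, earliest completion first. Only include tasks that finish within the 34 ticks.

t=0: vr[A=0] → run A
t=1: vr[A=1024/423 C=1024/423 E=1024/423] → run A
t=2: vr[A=2048/423 C=1024/423 E=1024/423] → run C
t=3: vr[A=2048/423 C=776192/141705 E=1024/423] → run E
t=4: vr[A=2048/423 C=776192/141705 D=1103872/277065 E=1103872/277065] → run D
t=5: vr[A=2048/423 C=776192/141705 D=432175616/72868095 E=1103872/277065] → run E
t=6: vr[A=2048/423 C=776192/141705 D=432175616/72868095 E=1537024/277065] → run A
t=7: vr[A=1024/141 C=776192/141705 D=432175616/72868095 E=1537024/277065 F=776192/141705] → run C
t=8: vr[A=1024/141 C=1209344/141705 D=432175616/72868095 E=1537024/277065 F=776192/141705] → run F
t=9: vr[A=1024/141 C=1209344/141705 D=432175616/72868095 E=1537024/277065 F=130702336/18563355] → run E
t=10: vr[A=1024/141 C=1209344/141705 D=432175616/72868095 E=1970176/277065 F=130702336/18563355] → run D
t=11: vr[A=1024/141 C=1209344/141705 D=574032896/72868095 E=1970176/277065 F=130702336/18563355] → run F
t=12: vr[A=1024/141 C=1209344/141705 D=574032896/72868095 E=1970176/277065 F=31944704/3712671] → run E
t=13: vr[A=1024/141 C=1209344/141705 D=574032896/72868095 F=31944704/3712671] → run A
t=14: vr[A=4096/423 C=1209344/141705 D=574032896/72868095 F=31944704/3712671] → run D
t=15: vr[A=4096/423 C=1209344/141705 D=715890176/72868095 F=31944704/3712671] → run C
t=16: vr[A=4096/423 C=1642496/141705 D=715890176/72868095 F=31944704/3712671] → run F
t=17: vr[A=4096/423 C=1642496/141705 D=715890176/72868095 F=188744704/18563355] → run A
t=18: vr[C=1642496/141705 D=715890176/72868095 F=188744704/18563355] → run D
t=19: vr[C=1642496/141705 D=857747456/72868095 F=188744704/18563355] → run F
t=20: vr[C=1642496/141705 D=857747456/72868095 F=217765888/18563355] → run C
t=21: vr[C=2075648/141705 D=857747456/72868095 F=217765888/18563355] → run F
t=22: vr[C=2075648/141705 D=857747456/72868095 F=246787072/18563355] → run D
t=23: vr[C=2075648/141705 F=246787072/18563355] → run F
t=24: vr[C=2075648/141705] → run C
t=25: vr[C=501760/28341] → run C
t=26: vr[C=2941952/141705] → run C
t=27: (idle)
t=28: (idle)
t=29: (idle)
t=30: (idle)
t=31: (idle)
t=32: (idle)
t=33: (idle)

completion order = E, A, D, F, C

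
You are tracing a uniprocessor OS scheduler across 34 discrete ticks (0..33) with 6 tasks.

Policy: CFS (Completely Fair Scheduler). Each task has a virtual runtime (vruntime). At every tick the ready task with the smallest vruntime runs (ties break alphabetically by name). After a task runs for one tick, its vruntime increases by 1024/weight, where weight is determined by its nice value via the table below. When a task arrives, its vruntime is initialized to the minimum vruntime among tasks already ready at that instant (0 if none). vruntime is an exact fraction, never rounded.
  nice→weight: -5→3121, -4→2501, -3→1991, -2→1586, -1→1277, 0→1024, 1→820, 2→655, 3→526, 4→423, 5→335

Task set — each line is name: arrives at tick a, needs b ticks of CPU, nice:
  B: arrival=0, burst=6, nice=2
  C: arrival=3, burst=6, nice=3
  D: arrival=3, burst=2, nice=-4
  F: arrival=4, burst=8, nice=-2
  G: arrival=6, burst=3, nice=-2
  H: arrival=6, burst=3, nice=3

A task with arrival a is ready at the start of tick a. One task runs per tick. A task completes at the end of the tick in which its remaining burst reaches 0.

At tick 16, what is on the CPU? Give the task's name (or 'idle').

t=0: vr[B=0] → run B
t=1: vr[B=1024/655] → run B
t=2: vr[B=2048/655] → run B
t=3: vr[B=3072/655 C=3072/655 D=3072/655] → run B
t=4: vr[B=4096/655 C=3072/655 D=3072/655 F=3072/655] → run C
t=5: vr[B=4096/655 C=1143296/172265 D=3072/655 F=3072/655] → run D
t=6: vr[B=4096/655 C=1143296/172265 D=8353792/1638155 F=3072/655 G=3072/655 H=3072/655] → run F
t=7: vr[B=4096/655 C=1143296/172265 D=8353792/1638155 F=2771456/519415 G=3072/655 H=3072/655] → run G
t=8: vr[B=4096/655 C=1143296/172265 D=8353792/1638155 F=2771456/519415 G=2771456/519415 H=3072/655] → run H
t=9: vr[B=4096/655 C=1143296/172265 D=8353792/1638155 F=2771456/519415 G=2771456/519415 H=1143296/172265] → run D
t=10: vr[B=4096/655 C=1143296/172265 F=2771456/519415 G=2771456/519415 H=1143296/172265] → run F
t=11: vr[B=4096/655 C=1143296/172265 F=3106816/519415 G=2771456/519415 H=1143296/172265] → run G
t=12: vr[B=4096/655 C=1143296/172265 F=3106816/519415 G=3106816/519415 H=1143296/172265] → run F
t=13: vr[B=4096/655 C=1143296/172265 F=3442176/519415 G=3106816/519415 H=1143296/172265] → run G
t=14: vr[B=4096/655 C=1143296/172265 F=3442176/519415 H=1143296/172265] → run B
t=15: vr[B=1024/131 C=1143296/172265 F=3442176/519415 H=1143296/172265] → run F
t=16: vr[B=1024/131 C=1143296/172265 F=3777536/519415 H=1143296/172265] → run C
t=17: vr[B=1024/131 C=1478656/172265 F=3777536/519415 H=1143296/172265] → run H
t=18: vr[B=1024/131 C=1478656/172265 F=3777536/519415 H=1478656/172265] → run F
t=19: vr[B=1024/131 C=1478656/172265 F=4112896/519415 H=1478656/172265] → run B
t=20: vr[C=1478656/172265 F=4112896/519415 H=1478656/172265] → run F
t=21: vr[C=1478656/172265 F=4448256/519415 H=1478656/172265] → run F
t=22: vr[C=1478656/172265 F=4783616/519415 H=1478656/172265] → run C
t=23: vr[C=1814016/172265 F=4783616/519415 H=1478656/172265] → run H
t=24: vr[C=1814016/172265 F=4783616/519415] → run F
t=25: vr[C=1814016/172265] → run C
t=26: vr[C=2149376/172265] → run C
t=27: vr[C=2484736/172265] → run C
t=28: (idle)
t=29: (idle)
t=30: (idle)
t=31: (idle)
t=32: (idle)
t=33: (idle)

running at tick 16 = C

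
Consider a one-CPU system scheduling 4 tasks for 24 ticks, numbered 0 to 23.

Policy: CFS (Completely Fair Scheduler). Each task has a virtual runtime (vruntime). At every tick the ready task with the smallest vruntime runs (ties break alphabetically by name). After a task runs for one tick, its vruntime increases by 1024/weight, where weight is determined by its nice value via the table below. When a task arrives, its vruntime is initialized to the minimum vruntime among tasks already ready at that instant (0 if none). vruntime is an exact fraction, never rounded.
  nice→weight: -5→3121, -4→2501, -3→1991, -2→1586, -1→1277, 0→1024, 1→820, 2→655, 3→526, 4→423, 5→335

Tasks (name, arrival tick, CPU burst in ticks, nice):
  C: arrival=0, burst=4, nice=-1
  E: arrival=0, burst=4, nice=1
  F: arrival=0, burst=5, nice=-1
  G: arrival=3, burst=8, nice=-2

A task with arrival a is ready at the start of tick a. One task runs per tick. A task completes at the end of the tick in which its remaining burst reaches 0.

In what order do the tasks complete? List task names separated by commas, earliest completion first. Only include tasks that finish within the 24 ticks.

t=0: vr[C=0 E=0 F=0] → run C
t=1: vr[C=1024/1277 E=0 F=0] → run E
t=2: vr[C=1024/1277 E=256/205 F=0] → run F
t=3: vr[C=1024/1277 E=256/205 F=1024/1277 G=1024/1277] → run C
t=4: vr[C=2048/1277 E=256/205 F=1024/1277 G=1024/1277] → run F
t=5: vr[C=2048/1277 E=256/205 F=2048/1277 G=1024/1277] → run G
t=6: vr[C=2048/1277 E=256/205 F=2048/1277 G=1465856/1012661] → run E
t=7: vr[C=2048/1277 E=512/205 F=2048/1277 G=1465856/1012661] → run G
t=8: vr[C=2048/1277 E=512/205 F=2048/1277 G=2119680/1012661] → run C
t=9: vr[C=3072/1277 E=512/205 F=2048/1277 G=2119680/1012661] → run F
t=10: vr[C=3072/1277 E=512/205 F=3072/1277 G=2119680/1012661] → run G
t=11: vr[C=3072/1277 E=512/205 F=3072/1277 G=2773504/1012661] → run C
t=12: vr[E=512/205 F=3072/1277 G=2773504/1012661] → run F
t=13: vr[E=512/205 F=4096/1277 G=2773504/1012661] → run E
t=14: vr[E=768/205 F=4096/1277 G=2773504/1012661] → run G
t=15: vr[E=768/205 F=4096/1277 G=3427328/1012661] → run F
t=16: vr[E=768/205 G=3427328/1012661] → run G
t=17: vr[E=768/205 G=4081152/1012661] → run E
t=18: vr[G=4081152/1012661] → run G
t=19: vr[G=4734976/1012661] → run G
t=20: vr[G=5388800/1012661] → run G
t=21: (idle)
t=22: (idle)
t=23: (idle)

completion order = C, F, E, G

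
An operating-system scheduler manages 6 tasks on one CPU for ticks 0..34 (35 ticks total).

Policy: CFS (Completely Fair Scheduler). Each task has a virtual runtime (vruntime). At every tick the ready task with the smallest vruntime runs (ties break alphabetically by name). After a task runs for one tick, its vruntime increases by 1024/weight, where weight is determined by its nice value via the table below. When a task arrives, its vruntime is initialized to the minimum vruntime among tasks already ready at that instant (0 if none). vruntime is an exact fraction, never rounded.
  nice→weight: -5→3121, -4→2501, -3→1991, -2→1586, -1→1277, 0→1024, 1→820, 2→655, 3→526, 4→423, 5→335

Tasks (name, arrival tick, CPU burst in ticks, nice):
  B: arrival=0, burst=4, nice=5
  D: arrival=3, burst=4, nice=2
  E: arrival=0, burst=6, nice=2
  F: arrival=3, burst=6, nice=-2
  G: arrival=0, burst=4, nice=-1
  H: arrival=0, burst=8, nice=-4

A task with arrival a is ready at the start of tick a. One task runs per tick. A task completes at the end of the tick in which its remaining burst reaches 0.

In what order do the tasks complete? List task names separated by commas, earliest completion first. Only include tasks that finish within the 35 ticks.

t=0: vr[B=0 E=0 G=0 H=0] → run B
t=1: vr[B=1024/335 E=0 G=0 H=0] → run E
t=2: vr[B=1024/335 E=1024/655 G=0 H=0] → run G
t=3: vr[B=1024/335 D=0 E=1024/655 F=0 G=1024/1277 H=0] → run D
t=4: vr[B=1024/335 D=1024/655 E=1024/655 F=0 G=1024/1277 H=0] → run F
t=5: vr[B=1024/335 D=1024/655 E=1024/655 F=512/793 G=1024/1277 H=0] → run H
t=6: vr[B=1024/335 D=1024/655 E=1024/655 F=512/793 G=1024/1277 H=1024/2501] → run H
t=7: vr[B=1024/335 D=1024/655 E=1024/655 F=512/793 G=1024/1277 H=2048/2501] → run F
t=8: vr[B=1024/335 D=1024/655 E=1024/655 F=1024/793 G=1024/1277 H=2048/2501] → run G
t=9: vr[B=1024/335 D=1024/655 E=1024/655 F=1024/793 G=2048/1277 H=2048/2501] → run H
t=10: vr[B=1024/335 D=1024/655 E=1024/655 F=1024/793 G=2048/1277 H=3072/2501] → run H
t=11: vr[B=1024/335 D=1024/655 E=1024/655 F=1024/793 G=2048/1277 H=4096/2501] → run F
t=12: vr[B=1024/335 D=1024/655 E=1024/655 F=1536/793 G=2048/1277 H=4096/2501] → run D
t=13: vr[B=1024/335 D=2048/655 E=1024/655 F=1536/793 G=2048/1277 H=4096/2501] → run E
t=14: vr[B=1024/335 D=2048/655 E=2048/655 F=1536/793 G=2048/1277 H=4096/2501] → run G
t=15: vr[B=1024/335 D=2048/655 E=2048/655 F=1536/793 G=3072/1277 H=4096/2501] → run H
t=16: vr[B=1024/335 D=2048/655 E=2048/655 F=1536/793 G=3072/1277 H=5120/2501] → run F
t=17: vr[B=1024/335 D=2048/655 E=2048/655 F=2048/793 G=3072/1277 H=5120/2501] → run H
t=18: vr[B=1024/335 D=2048/655 E=2048/655 F=2048/793 G=3072/1277 H=6144/2501] → run G
t=19: vr[B=1024/335 D=2048/655 E=2048/655 F=2048/793 H=6144/2501] → run H
t=20: vr[B=1024/335 D=2048/655 E=2048/655 F=2048/793 H=7168/2501] → run F
t=21: vr[B=1024/335 D=2048/655 E=2048/655 F=2560/793 H=7168/2501] → run H
t=22: vr[B=1024/335 D=2048/655 E=2048/655 F=2560/793] → run B
t=23: vr[B=2048/335 D=2048/655 E=2048/655 F=2560/793] → run D
t=24: vr[B=2048/335 D=3072/655 E=2048/655 F=2560/793] → run E
t=25: vr[B=2048/335 D=3072/655 E=3072/655 F=2560/793] → run F
t=26: vr[B=2048/335 D=3072/655 E=3072/655] → run D
t=27: vr[B=2048/335 E=3072/655] → run E
t=28: vr[B=2048/335 E=4096/655] → run B
t=29: vr[B=3072/335 E=4096/655] → run E
t=30: vr[B=3072/335 E=1024/131] → run E
t=31: vr[B=3072/335] → run B
t=32: (idle)
t=33: (idle)
t=34: (idle)

completion order = G, H, F, D, E, B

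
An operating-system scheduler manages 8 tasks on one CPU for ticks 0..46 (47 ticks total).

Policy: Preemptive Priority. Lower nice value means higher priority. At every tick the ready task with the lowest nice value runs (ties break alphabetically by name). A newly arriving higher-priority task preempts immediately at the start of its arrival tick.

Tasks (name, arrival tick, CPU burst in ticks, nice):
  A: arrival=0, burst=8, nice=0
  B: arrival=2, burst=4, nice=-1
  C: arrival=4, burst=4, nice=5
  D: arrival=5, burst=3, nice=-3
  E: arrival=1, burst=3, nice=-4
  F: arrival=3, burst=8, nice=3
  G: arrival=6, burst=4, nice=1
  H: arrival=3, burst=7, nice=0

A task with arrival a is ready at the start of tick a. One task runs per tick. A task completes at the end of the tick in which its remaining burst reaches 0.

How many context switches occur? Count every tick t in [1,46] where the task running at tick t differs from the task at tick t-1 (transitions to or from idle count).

context switches = 10

t=0: ready={A} → run A
t=1: ready={A,E} → run E
t=2: ready={A,B,E} → run E
t=3: ready={A,B,E,F,H} → run E
t=4: ready={A,B,C,F,H} → run B
t=5: ready={A,B,C,D,F,H} → run D
t=6: ready={A,B,C,D,F,G,H} → run D
t=7: ready={A,B,C,D,F,G,H} → run D
t=8: ready={A,B,C,F,G,H} → run B
t=9: ready={A,B,C,F,G,H} → run B
t=10: ready={A,B,C,F,G,H} → run B
t=11: ready={A,C,F,G,H} → run A
t=12: ready={A,C,F,G,H} → run A
t=13: ready={A,C,F,G,H} → run A
t=14: ready={A,C,F,G,H} → run A
t=15: ready={A,C,F,G,H} → run A
t=16: ready={A,C,F,G,H} → run A
t=17: ready={A,C,F,G,H} → run A
t=18: ready={C,F,G,H} → run H
t=19: ready={C,F,G,H} → run H
t=20: ready={C,F,G,H} → run H
t=21: ready={C,F,G,H} → run H
t=22: ready={C,F,G,H} → run H
t=23: ready={C,F,G,H} → run H
t=24: ready={C,F,G,H} → run H
t=25: ready={C,F,G} → run G
t=26: ready={C,F,G} → run G
t=27: ready={C,F,G} → run G
t=28: ready={C,F,G} → run G
t=29: ready={C,F} → run F
t=30: ready={C,F} → run F
t=31: ready={C,F} → run F
t=32: ready={C,F} → run F
t=33: ready={C,F} → run F
t=34: ready={C,F} → run F
t=35: ready={C,F} → run F
t=36: ready={C,F} → run F
t=37: ready={C} → run C
t=38: ready={C} → run C
t=39: ready={C} → run C
t=40: ready={C} → run C
t=41: (idle)
t=42: (idle)
t=43: (idle)
t=44: (idle)
t=45: (idle)
t=46: (idle)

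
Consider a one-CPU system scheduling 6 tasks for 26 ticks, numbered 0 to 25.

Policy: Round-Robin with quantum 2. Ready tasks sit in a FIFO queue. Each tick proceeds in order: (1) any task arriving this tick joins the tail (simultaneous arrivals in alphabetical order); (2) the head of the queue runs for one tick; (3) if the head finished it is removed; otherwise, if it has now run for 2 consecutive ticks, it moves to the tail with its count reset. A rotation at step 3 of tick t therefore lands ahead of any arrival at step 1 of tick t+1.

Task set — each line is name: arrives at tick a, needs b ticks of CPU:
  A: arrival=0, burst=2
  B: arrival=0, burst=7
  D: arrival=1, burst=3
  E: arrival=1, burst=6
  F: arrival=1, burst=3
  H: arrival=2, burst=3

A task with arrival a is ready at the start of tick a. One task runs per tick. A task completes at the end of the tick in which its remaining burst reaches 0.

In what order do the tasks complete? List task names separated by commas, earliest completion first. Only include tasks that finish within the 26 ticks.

t=0: queue=[A,B] q_used=0 → run A
t=1: queue=[A,B,D,E,F] q_used=1 → run A
t=2: queue=[B,D,E,F,H] q_used=0 → run B
t=3: queue=[B,D,E,F,H] q_used=1 → run B
t=4: queue=[D,E,F,H,B] q_used=0 → run D
t=5: queue=[D,E,F,H,B] q_used=1 → run D
t=6: queue=[E,F,H,B,D] q_used=0 → run E
t=7: queue=[E,F,H,B,D] q_used=1 → run E
t=8: queue=[F,H,B,D,E] q_used=0 → run F
t=9: queue=[F,H,B,D,E] q_used=1 → run F
t=10: queue=[H,B,D,E,F] q_used=0 → run H
t=11: queue=[H,B,D,E,F] q_used=1 → run H
t=12: queue=[B,D,E,F,H] q_used=0 → run B
t=13: queue=[B,D,E,F,H] q_used=1 → run B
t=14: queue=[D,E,F,H,B] q_used=0 → run D
t=15: queue=[E,F,H,B] q_used=0 → run E
t=16: queue=[E,F,H,B] q_used=1 → run E
t=17: queue=[F,H,B,E] q_used=0 → run F
t=18: queue=[H,B,E] q_used=0 → run H
t=19: queue=[B,E] q_used=0 → run B
t=20: queue=[B,E] q_used=1 → run B
t=21: queue=[E,B] q_used=0 → run E
t=22: queue=[E,B] q_used=1 → run E
t=23: queue=[B] q_used=0 → run B
t=24: (idle)
t=25: (idle)

completion order = A, D, F, H, E, B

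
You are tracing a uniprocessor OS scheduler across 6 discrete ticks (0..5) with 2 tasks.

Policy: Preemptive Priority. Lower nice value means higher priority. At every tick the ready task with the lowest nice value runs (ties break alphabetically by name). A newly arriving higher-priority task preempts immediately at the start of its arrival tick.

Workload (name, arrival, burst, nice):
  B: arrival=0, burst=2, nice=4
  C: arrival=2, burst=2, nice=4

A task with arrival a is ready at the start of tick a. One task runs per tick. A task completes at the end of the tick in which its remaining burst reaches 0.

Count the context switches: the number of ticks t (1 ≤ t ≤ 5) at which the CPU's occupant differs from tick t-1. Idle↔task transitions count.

context switches = 2

t=0: ready={B} → run B
t=1: ready={B} → run B
t=2: ready={C} → run C
t=3: ready={C} → run C
t=4: (idle)
t=5: (idle)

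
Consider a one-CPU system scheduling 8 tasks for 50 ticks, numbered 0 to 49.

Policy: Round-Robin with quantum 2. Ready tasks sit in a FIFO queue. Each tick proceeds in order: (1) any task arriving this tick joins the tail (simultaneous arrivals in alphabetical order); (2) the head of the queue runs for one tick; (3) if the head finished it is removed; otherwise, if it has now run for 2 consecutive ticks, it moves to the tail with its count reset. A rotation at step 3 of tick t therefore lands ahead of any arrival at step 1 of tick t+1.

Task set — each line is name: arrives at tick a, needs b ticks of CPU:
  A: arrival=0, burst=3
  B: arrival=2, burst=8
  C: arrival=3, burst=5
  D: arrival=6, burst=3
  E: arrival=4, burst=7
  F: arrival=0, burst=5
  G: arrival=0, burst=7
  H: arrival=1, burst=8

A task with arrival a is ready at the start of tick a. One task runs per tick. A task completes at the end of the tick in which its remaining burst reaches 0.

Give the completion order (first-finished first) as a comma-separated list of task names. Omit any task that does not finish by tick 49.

completion order = A, F, D, C, G, H, B, E

t=0: queue=[A,F,G] q_used=0 → run A
t=1: queue=[A,F,G,H] q_used=1 → run A
t=2: queue=[F,G,H,A,B] q_used=0 → run F
t=3: queue=[F,G,H,A,B,C] q_used=1 → run F
t=4: queue=[G,H,A,B,C,F,E] q_used=0 → run G
t=5: queue=[G,H,A,B,C,F,E] q_used=1 → run G
t=6: queue=[H,A,B,C,F,E,G,D] q_used=0 → run H
t=7: queue=[H,A,B,C,F,E,G,D] q_used=1 → run H
t=8: queue=[A,B,C,F,E,G,D,H] q_used=0 → run A
t=9: queue=[B,C,F,E,G,D,H] q_used=0 → run B
t=10: queue=[B,C,F,E,G,D,H] q_used=1 → run B
t=11: queue=[C,F,E,G,D,H,B] q_used=0 → run C
t=12: queue=[C,F,E,G,D,H,B] q_used=1 → run C
t=13: queue=[F,E,G,D,H,B,C] q_used=0 → run F
t=14: queue=[F,E,G,D,H,B,C] q_used=1 → run F
t=15: queue=[E,G,D,H,B,C,F] q_used=0 → run E
t=16: queue=[E,G,D,H,B,C,F] q_used=1 → run E
t=17: queue=[G,D,H,B,C,F,E] q_used=0 → run G
t=18: queue=[G,D,H,B,C,F,E] q_used=1 → run G
t=19: queue=[D,H,B,C,F,E,G] q_used=0 → run D
t=20: queue=[D,H,B,C,F,E,G] q_used=1 → run D
t=21: queue=[H,B,C,F,E,G,D] q_used=0 → run H
t=22: queue=[H,B,C,F,E,G,D] q_used=1 → run H
t=23: queue=[B,C,F,E,G,D,H] q_used=0 → run B
t=24: queue=[B,C,F,E,G,D,H] q_used=1 → run B
t=25: queue=[C,F,E,G,D,H,B] q_used=0 → run C
t=26: queue=[C,F,E,G,D,H,B] q_used=1 → run C
t=27: queue=[F,E,G,D,H,B,C] q_used=0 → run F
t=28: queue=[E,G,D,H,B,C] q_used=0 → run E
t=29: queue=[E,G,D,H,B,C] q_used=1 → run E
t=30: queue=[G,D,H,B,C,E] q_used=0 → run G
t=31: queue=[G,D,H,B,C,E] q_used=1 → run G
t=32: queue=[D,H,B,C,E,G] q_used=0 → run D
t=33: queue=[H,B,C,E,G] q_used=0 → run H
t=34: queue=[H,B,C,E,G] q_used=1 → run H
t=35: queue=[B,C,E,G,H] q_used=0 → run B
t=36: queue=[B,C,E,G,H] q_used=1 → run B
t=37: queue=[C,E,G,H,B] q_used=0 → run C
t=38: queue=[E,G,H,B] q_used=0 → run E
t=39: queue=[E,G,H,B] q_used=1 → run E
t=40: queue=[G,H,B,E] q_used=0 → run G
t=41: queue=[H,B,E] q_used=0 → run H
t=42: queue=[H,B,E] q_used=1 → run H
t=43: queue=[B,E] q_used=0 → run B
t=44: queue=[B,E] q_used=1 → run B
t=45: queue=[E] q_used=0 → run E
t=46: (idle)
t=47: (idle)
t=48: (idle)
t=49: (idle)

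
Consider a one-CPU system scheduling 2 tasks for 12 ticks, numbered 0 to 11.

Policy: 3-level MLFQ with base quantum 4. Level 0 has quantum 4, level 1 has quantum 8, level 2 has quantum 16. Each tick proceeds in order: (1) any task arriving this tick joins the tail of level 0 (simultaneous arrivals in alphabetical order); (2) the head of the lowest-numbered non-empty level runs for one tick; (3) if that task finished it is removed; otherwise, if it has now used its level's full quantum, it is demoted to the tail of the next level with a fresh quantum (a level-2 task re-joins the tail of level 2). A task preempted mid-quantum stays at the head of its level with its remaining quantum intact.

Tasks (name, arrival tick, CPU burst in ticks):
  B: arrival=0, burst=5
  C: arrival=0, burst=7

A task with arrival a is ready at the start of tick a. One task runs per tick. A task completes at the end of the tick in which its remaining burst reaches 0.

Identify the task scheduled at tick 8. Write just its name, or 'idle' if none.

t=0: L0/L1/L2 = BC/-/- → run B
t=1: L0/L1/L2 = BC/-/- → run B
t=2: L0/L1/L2 = BC/-/- → run B
t=3: L0/L1/L2 = BC/-/- → run B
t=4: L0/L1/L2 = C/B/- → run C
t=5: L0/L1/L2 = C/B/- → run C
t=6: L0/L1/L2 = C/B/- → run C
t=7: L0/L1/L2 = C/B/- → run C
t=8: L0/L1/L2 = -/BC/- → run B
t=9: L0/L1/L2 = -/C/- → run C
t=10: L0/L1/L2 = -/C/- → run C
t=11: L0/L1/L2 = -/C/- → run C

running at tick 8 = B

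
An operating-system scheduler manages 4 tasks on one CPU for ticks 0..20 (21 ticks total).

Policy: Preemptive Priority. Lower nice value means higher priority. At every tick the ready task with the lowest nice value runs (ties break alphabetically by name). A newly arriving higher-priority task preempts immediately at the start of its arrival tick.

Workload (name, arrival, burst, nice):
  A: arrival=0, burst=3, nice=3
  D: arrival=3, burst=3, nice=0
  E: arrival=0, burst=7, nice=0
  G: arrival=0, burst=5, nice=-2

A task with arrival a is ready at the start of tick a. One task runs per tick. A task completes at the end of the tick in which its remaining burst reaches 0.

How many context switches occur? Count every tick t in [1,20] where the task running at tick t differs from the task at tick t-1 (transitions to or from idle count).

context switches = 4

t=0: ready={A,E,G} → run G
t=1: ready={A,E,G} → run G
t=2: ready={A,E,G} → run G
t=3: ready={A,D,E,G} → run G
t=4: ready={A,D,E,G} → run G
t=5: ready={A,D,E} → run D
t=6: ready={A,D,E} → run D
t=7: ready={A,D,E} → run D
t=8: ready={A,E} → run E
t=9: ready={A,E} → run E
t=10: ready={A,E} → run E
t=11: ready={A,E} → run E
t=12: ready={A,E} → run E
t=13: ready={A,E} → run E
t=14: ready={A,E} → run E
t=15: ready={A} → run A
t=16: ready={A} → run A
t=17: ready={A} → run A
t=18: (idle)
t=19: (idle)
t=20: (idle)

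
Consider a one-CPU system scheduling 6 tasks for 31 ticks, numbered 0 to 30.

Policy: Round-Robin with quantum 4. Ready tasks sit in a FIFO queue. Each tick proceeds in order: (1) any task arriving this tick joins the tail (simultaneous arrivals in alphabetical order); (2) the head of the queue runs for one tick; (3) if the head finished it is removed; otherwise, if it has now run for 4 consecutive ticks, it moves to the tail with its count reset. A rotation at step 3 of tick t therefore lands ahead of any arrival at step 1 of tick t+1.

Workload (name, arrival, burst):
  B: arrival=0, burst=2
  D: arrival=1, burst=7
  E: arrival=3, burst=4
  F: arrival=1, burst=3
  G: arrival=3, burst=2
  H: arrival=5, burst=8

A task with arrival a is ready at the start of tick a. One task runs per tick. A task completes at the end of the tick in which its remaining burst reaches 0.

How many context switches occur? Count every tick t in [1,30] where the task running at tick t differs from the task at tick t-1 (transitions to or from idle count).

context switches = 8

t=0: queue=[B] q_used=0 → run B
t=1: queue=[B,D,F] q_used=1 → run B
t=2: queue=[D,F] q_used=0 → run D
t=3: queue=[D,F,E,G] q_used=1 → run D
t=4: queue=[D,F,E,G] q_used=2 → run D
t=5: queue=[D,F,E,G,H] q_used=3 → run D
t=6: queue=[F,E,G,H,D] q_used=0 → run F
t=7: queue=[F,E,G,H,D] q_used=1 → run F
t=8: queue=[F,E,G,H,D] q_used=2 → run F
t=9: queue=[E,G,H,D] q_used=0 → run E
t=10: queue=[E,G,H,D] q_used=1 → run E
t=11: queue=[E,G,H,D] q_used=2 → run E
t=12: queue=[E,G,H,D] q_used=3 → run E
t=13: queue=[G,H,D] q_used=0 → run G
t=14: queue=[G,H,D] q_used=1 → run G
t=15: queue=[H,D] q_used=0 → run H
t=16: queue=[H,D] q_used=1 → run H
t=17: queue=[H,D] q_used=2 → run H
t=18: queue=[H,D] q_used=3 → run H
t=19: queue=[D,H] q_used=0 → run D
t=20: queue=[D,H] q_used=1 → run D
t=21: queue=[D,H] q_used=2 → run D
t=22: queue=[H] q_used=0 → run H
t=23: queue=[H] q_used=1 → run H
t=24: queue=[H] q_used=2 → run H
t=25: queue=[H] q_used=3 → run H
t=26: (idle)
t=27: (idle)
t=28: (idle)
t=29: (idle)
t=30: (idle)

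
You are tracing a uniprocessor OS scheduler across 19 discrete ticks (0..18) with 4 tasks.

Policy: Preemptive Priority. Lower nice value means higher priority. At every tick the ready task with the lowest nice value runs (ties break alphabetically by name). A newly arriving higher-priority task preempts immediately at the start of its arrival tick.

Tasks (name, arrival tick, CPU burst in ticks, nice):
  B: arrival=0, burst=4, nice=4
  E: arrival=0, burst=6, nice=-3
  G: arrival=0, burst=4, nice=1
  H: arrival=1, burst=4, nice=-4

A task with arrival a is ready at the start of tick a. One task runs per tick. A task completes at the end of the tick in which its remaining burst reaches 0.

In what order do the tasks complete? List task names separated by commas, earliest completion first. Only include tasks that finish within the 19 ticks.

completion order = H, E, G, B

t=0: ready={B,E,G} → run E
t=1: ready={B,E,G,H} → run H
t=2: ready={B,E,G,H} → run H
t=3: ready={B,E,G,H} → run H
t=4: ready={B,E,G,H} → run H
t=5: ready={B,E,G} → run E
t=6: ready={B,E,G} → run E
t=7: ready={B,E,G} → run E
t=8: ready={B,E,G} → run E
t=9: ready={B,E,G} → run E
t=10: ready={B,G} → run G
t=11: ready={B,G} → run G
t=12: ready={B,G} → run G
t=13: ready={B,G} → run G
t=14: ready={B} → run B
t=15: ready={B} → run B
t=16: ready={B} → run B
t=17: ready={B} → run B
t=18: (idle)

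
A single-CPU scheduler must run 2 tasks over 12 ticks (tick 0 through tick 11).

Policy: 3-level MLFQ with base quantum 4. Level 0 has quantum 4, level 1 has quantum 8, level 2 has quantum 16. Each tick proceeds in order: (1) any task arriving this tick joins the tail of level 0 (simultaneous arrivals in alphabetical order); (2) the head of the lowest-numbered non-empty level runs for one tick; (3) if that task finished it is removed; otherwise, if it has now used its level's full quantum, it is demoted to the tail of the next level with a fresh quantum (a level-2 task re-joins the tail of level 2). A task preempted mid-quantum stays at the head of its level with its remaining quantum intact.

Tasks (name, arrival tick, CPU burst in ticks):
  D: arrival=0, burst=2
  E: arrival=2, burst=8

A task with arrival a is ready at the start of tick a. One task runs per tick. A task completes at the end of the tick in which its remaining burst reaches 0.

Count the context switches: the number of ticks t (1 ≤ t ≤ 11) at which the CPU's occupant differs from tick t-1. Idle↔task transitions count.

t=0: L0/L1/L2 = D/-/- → run D
t=1: L0/L1/L2 = D/-/- → run D
t=2: L0/L1/L2 = E/-/- → run E
t=3: L0/L1/L2 = E/-/- → run E
t=4: L0/L1/L2 = E/-/- → run E
t=5: L0/L1/L2 = E/-/- → run E
t=6: L0/L1/L2 = -/E/- → run E
t=7: L0/L1/L2 = -/E/- → run E
t=8: L0/L1/L2 = -/E/- → run E
t=9: L0/L1/L2 = -/E/- → run E
t=10: (idle)
t=11: (idle)

context switches = 2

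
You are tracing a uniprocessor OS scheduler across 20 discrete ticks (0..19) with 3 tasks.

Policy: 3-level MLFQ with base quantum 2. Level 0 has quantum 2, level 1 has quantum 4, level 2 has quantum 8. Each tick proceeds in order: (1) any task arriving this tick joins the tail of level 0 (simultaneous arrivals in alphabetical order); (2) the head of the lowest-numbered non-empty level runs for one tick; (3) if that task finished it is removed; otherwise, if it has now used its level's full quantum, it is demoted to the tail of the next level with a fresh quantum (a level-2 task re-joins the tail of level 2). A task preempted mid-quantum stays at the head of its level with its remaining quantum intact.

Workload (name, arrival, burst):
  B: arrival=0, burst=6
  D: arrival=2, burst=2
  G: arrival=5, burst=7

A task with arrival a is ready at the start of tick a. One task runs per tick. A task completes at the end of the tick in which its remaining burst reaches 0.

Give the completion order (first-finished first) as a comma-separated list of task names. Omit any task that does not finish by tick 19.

t=0: L0/L1/L2 = B/-/- → run B
t=1: L0/L1/L2 = B/-/- → run B
t=2: L0/L1/L2 = D/B/- → run D
t=3: L0/L1/L2 = D/B/- → run D
t=4: L0/L1/L2 = -/B/- → run B
t=5: L0/L1/L2 = G/B/- → run G
t=6: L0/L1/L2 = G/B/- → run G
t=7: L0/L1/L2 = -/BG/- → run B
t=8: L0/L1/L2 = -/BG/- → run B
t=9: L0/L1/L2 = -/BG/- → run B
t=10: L0/L1/L2 = -/G/- → run G
t=11: L0/L1/L2 = -/G/- → run G
t=12: L0/L1/L2 = -/G/- → run G
t=13: L0/L1/L2 = -/G/- → run G
t=14: L0/L1/L2 = -/-/G → run G
t=15: (idle)
t=16: (idle)
t=17: (idle)
t=18: (idle)
t=19: (idle)

completion order = D, B, G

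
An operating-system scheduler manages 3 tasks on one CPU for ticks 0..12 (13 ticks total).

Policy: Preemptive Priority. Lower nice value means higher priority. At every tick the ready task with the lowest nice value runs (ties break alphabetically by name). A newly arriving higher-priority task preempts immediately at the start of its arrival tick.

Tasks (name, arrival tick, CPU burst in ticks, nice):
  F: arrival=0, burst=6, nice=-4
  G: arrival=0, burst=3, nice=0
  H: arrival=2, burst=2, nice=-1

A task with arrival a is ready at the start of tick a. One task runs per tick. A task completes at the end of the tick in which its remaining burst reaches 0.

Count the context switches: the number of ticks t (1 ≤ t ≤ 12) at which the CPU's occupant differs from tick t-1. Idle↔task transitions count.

t=0: ready={F,G} → run F
t=1: ready={F,G} → run F
t=2: ready={F,G,H} → run F
t=3: ready={F,G,H} → run F
t=4: ready={F,G,H} → run F
t=5: ready={F,G,H} → run F
t=6: ready={G,H} → run H
t=7: ready={G,H} → run H
t=8: ready={G} → run G
t=9: ready={G} → run G
t=10: ready={G} → run G
t=11: (idle)
t=12: (idle)

context switches = 3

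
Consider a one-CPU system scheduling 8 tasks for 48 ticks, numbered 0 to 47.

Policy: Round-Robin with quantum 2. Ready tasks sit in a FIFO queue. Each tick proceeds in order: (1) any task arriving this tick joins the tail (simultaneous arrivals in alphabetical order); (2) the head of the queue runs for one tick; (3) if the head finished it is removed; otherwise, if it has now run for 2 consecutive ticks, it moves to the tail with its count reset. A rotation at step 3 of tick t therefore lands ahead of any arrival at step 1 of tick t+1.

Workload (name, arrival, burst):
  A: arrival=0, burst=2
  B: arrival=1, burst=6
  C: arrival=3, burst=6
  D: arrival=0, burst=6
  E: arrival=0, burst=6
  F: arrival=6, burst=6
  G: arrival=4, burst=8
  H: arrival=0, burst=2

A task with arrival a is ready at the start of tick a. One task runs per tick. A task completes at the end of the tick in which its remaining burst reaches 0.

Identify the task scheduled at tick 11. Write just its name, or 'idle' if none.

t=0: queue=[A,D,E,H] q_used=0 → run A
t=1: queue=[A,D,E,H,B] q_used=1 → run A
t=2: queue=[D,E,H,B] q_used=0 → run D
t=3: queue=[D,E,H,B,C] q_used=1 → run D
t=4: queue=[E,H,B,C,D,G] q_used=0 → run E
t=5: queue=[E,H,B,C,D,G] q_used=1 → run E
t=6: queue=[H,B,C,D,G,E,F] q_used=0 → run H
t=7: queue=[H,B,C,D,G,E,F] q_used=1 → run H
t=8: queue=[B,C,D,G,E,F] q_used=0 → run B
t=9: queue=[B,C,D,G,E,F] q_used=1 → run B
t=10: queue=[C,D,G,E,F,B] q_used=0 → run C
t=11: queue=[C,D,G,E,F,B] q_used=1 → run C
t=12: queue=[D,G,E,F,B,C] q_used=0 → run D
t=13: queue=[D,G,E,F,B,C] q_used=1 → run D
t=14: queue=[G,E,F,B,C,D] q_used=0 → run G
t=15: queue=[G,E,F,B,C,D] q_used=1 → run G
t=16: queue=[E,F,B,C,D,G] q_used=0 → run E
t=17: queue=[E,F,B,C,D,G] q_used=1 → run E
t=18: queue=[F,B,C,D,G,E] q_used=0 → run F
t=19: queue=[F,B,C,D,G,E] q_used=1 → run F
t=20: queue=[B,C,D,G,E,F] q_used=0 → run B
t=21: queue=[B,C,D,G,E,F] q_used=1 → run B
t=22: queue=[C,D,G,E,F,B] q_used=0 → run C
t=23: queue=[C,D,G,E,F,B] q_used=1 → run C
t=24: queue=[D,G,E,F,B,C] q_used=0 → run D
t=25: queue=[D,G,E,F,B,C] q_used=1 → run D
t=26: queue=[G,E,F,B,C] q_used=0 → run G
t=27: queue=[G,E,F,B,C] q_used=1 → run G
t=28: queue=[E,F,B,C,G] q_used=0 → run E
t=29: queue=[E,F,B,C,G] q_used=1 → run E
t=30: queue=[F,B,C,G] q_used=0 → run F
t=31: queue=[F,B,C,G] q_used=1 → run F
t=32: queue=[B,C,G,F] q_used=0 → run B
t=33: queue=[B,C,G,F] q_used=1 → run B
t=34: queue=[C,G,F] q_used=0 → run C
t=35: queue=[C,G,F] q_used=1 → run C
t=36: queue=[G,F] q_used=0 → run G
t=37: queue=[G,F] q_used=1 → run G
t=38: queue=[F,G] q_used=0 → run F
t=39: queue=[F,G] q_used=1 → run F
t=40: queue=[G] q_used=0 → run G
t=41: queue=[G] q_used=1 → run G
t=42: (idle)
t=43: (idle)
t=44: (idle)
t=45: (idle)
t=46: (idle)
t=47: (idle)

running at tick 11 = C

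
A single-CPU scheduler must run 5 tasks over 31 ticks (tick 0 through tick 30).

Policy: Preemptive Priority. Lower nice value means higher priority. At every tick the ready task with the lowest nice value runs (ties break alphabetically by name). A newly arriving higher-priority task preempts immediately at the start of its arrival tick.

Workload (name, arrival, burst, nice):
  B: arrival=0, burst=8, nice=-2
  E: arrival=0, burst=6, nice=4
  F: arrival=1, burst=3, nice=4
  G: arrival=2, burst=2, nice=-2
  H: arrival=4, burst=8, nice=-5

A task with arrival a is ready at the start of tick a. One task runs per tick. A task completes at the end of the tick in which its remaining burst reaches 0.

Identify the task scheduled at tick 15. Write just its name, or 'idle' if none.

t=0: ready={B,E} → run B
t=1: ready={B,E,F} → run B
t=2: ready={B,E,F,G} → run B
t=3: ready={B,E,F,G} → run B
t=4: ready={B,E,F,G,H} → run H
t=5: ready={B,E,F,G,H} → run H
t=6: ready={B,E,F,G,H} → run H
t=7: ready={B,E,F,G,H} → run H
t=8: ready={B,E,F,G,H} → run H
t=9: ready={B,E,F,G,H} → run H
t=10: ready={B,E,F,G,H} → run H
t=11: ready={B,E,F,G,H} → run H
t=12: ready={B,E,F,G} → run B
t=13: ready={B,E,F,G} → run B
t=14: ready={B,E,F,G} → run B
t=15: ready={B,E,F,G} → run B
t=16: ready={E,F,G} → run G
t=17: ready={E,F,G} → run G
t=18: ready={E,F} → run E
t=19: ready={E,F} → run E
t=20: ready={E,F} → run E
t=21: ready={E,F} → run E
t=22: ready={E,F} → run E
t=23: ready={E,F} → run E
t=24: ready={F} → run F
t=25: ready={F} → run F
t=26: ready={F} → run F
t=27: (idle)
t=28: (idle)
t=29: (idle)
t=30: (idle)

running at tick 15 = B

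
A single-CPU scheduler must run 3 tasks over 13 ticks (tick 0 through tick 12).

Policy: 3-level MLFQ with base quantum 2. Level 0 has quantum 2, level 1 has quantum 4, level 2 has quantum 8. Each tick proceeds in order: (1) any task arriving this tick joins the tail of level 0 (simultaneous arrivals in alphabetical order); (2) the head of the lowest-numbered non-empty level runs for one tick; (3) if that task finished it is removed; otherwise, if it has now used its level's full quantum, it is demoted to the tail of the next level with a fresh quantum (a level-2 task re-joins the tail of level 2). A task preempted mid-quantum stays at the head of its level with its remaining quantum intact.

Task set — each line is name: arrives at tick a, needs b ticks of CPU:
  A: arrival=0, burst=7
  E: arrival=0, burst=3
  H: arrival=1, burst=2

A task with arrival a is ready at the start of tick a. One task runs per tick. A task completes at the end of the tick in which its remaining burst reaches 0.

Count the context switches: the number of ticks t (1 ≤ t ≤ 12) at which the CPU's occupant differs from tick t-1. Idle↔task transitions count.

context switches = 6

t=0: L0/L1/L2 = AE/-/- → run A
t=1: L0/L1/L2 = AEH/-/- → run A
t=2: L0/L1/L2 = EH/A/- → run E
t=3: L0/L1/L2 = EH/A/- → run E
t=4: L0/L1/L2 = H/AE/- → run H
t=5: L0/L1/L2 = H/AE/- → run H
t=6: L0/L1/L2 = -/AE/- → run A
t=7: L0/L1/L2 = -/AE/- → run A
t=8: L0/L1/L2 = -/AE/- → run A
t=9: L0/L1/L2 = -/AE/- → run A
t=10: L0/L1/L2 = -/E/A → run E
t=11: L0/L1/L2 = -/-/A → run A
t=12: (idle)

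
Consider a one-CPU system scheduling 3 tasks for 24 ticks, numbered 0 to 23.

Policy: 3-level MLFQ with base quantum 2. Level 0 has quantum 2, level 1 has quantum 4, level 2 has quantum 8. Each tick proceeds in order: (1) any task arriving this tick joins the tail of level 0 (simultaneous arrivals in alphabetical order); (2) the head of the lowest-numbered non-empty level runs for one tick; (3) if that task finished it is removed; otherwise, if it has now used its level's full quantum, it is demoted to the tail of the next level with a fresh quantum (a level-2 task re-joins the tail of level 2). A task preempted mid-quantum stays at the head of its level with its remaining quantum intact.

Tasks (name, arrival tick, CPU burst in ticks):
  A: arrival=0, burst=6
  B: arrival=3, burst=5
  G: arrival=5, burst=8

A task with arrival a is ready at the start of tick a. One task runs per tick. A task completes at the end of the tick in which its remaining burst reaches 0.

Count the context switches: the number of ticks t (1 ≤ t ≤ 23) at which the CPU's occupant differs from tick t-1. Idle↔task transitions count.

context switches = 6

t=0: L0/L1/L2 = A/-/- → run A
t=1: L0/L1/L2 = A/-/- → run A
t=2: L0/L1/L2 = -/A/- → run A
t=3: L0/L1/L2 = B/A/- → run B
t=4: L0/L1/L2 = B/A/- → run B
t=5: L0/L1/L2 = G/AB/- → run G
t=6: L0/L1/L2 = G/AB/- → run G
t=7: L0/L1/L2 = -/ABG/- → run A
t=8: L0/L1/L2 = -/ABG/- → run A
t=9: L0/L1/L2 = -/ABG/- → run A
t=10: L0/L1/L2 = -/BG/- → run B
t=11: L0/L1/L2 = -/BG/- → run B
t=12: L0/L1/L2 = -/BG/- → run B
t=13: L0/L1/L2 = -/G/- → run G
t=14: L0/L1/L2 = -/G/- → run G
t=15: L0/L1/L2 = -/G/- → run G
t=16: L0/L1/L2 = -/G/- → run G
t=17: L0/L1/L2 = -/-/G → run G
t=18: L0/L1/L2 = -/-/G → run G
t=19: (idle)
t=20: (idle)
t=21: (idle)
t=22: (idle)
t=23: (idle)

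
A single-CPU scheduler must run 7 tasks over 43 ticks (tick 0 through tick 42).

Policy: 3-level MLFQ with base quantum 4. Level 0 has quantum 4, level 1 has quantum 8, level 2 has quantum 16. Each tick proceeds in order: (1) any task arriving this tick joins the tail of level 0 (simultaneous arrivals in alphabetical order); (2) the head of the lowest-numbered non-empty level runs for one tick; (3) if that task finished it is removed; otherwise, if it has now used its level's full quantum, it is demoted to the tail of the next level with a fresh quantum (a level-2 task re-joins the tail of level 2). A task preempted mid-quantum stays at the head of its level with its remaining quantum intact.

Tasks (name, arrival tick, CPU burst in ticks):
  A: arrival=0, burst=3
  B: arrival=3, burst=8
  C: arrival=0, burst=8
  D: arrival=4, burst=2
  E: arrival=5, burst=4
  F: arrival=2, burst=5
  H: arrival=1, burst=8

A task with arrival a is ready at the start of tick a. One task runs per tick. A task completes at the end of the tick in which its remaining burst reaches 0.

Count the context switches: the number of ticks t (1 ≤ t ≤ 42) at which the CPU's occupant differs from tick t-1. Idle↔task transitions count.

context switches = 11

t=0: L0/L1/L2 = AC/-/- → run A
t=1: L0/L1/L2 = ACH/-/- → run A
t=2: L0/L1/L2 = ACHF/-/- → run A
t=3: L0/L1/L2 = CHFB/-/- → run C
t=4: L0/L1/L2 = CHFBD/-/- → run C
t=5: L0/L1/L2 = CHFBDE/-/- → run C
t=6: L0/L1/L2 = CHFBDE/-/- → run C
t=7: L0/L1/L2 = HFBDE/C/- → run H
t=8: L0/L1/L2 = HFBDE/C/- → run H
t=9: L0/L1/L2 = HFBDE/C/- → run H
t=10: L0/L1/L2 = HFBDE/C/- → run H
t=11: L0/L1/L2 = FBDE/CH/- → run F
t=12: L0/L1/L2 = FBDE/CH/- → run F
t=13: L0/L1/L2 = FBDE/CH/- → run F
t=14: L0/L1/L2 = FBDE/CH/- → run F
t=15: L0/L1/L2 = BDE/CHF/- → run B
t=16: L0/L1/L2 = BDE/CHF/- → run B
t=17: L0/L1/L2 = BDE/CHF/- → run B
t=18: L0/L1/L2 = BDE/CHF/- → run B
t=19: L0/L1/L2 = DE/CHFB/- → run D
t=20: L0/L1/L2 = DE/CHFB/- → run D
t=21: L0/L1/L2 = E/CHFB/- → run E
t=22: L0/L1/L2 = E/CHFB/- → run E
t=23: L0/L1/L2 = E/CHFB/- → run E
t=24: L0/L1/L2 = E/CHFB/- → run E
t=25: L0/L1/L2 = -/CHFB/- → run C
t=26: L0/L1/L2 = -/CHFB/- → run C
t=27: L0/L1/L2 = -/CHFB/- → run C
t=28: L0/L1/L2 = -/CHFB/- → run C
t=29: L0/L1/L2 = -/HFB/- → run H
t=30: L0/L1/L2 = -/HFB/- → run H
t=31: L0/L1/L2 = -/HFB/- → run H
t=32: L0/L1/L2 = -/HFB/- → run H
t=33: L0/L1/L2 = -/FB/- → run F
t=34: L0/L1/L2 = -/B/- → run B
t=35: L0/L1/L2 = -/B/- → run B
t=36: L0/L1/L2 = -/B/- → run B
t=37: L0/L1/L2 = -/B/- → run B
t=38: (idle)
t=39: (idle)
t=40: (idle)
t=41: (idle)
t=42: (idle)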